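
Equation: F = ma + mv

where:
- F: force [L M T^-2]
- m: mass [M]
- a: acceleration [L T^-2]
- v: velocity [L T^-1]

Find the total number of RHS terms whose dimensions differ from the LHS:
1

LHS F: [L M T^-2]
- ma: [L M T^-2] ✓
- mv: [L M T^-1] ✗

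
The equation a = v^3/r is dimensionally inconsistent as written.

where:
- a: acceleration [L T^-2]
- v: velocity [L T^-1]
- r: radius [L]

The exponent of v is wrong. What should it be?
The exponent of v should be 2: a = v^2/r

The LHS a has dimensions [L T^-2]; v has dimensions [L T^-1].
As written, the RHS v^3/r (exponent 3 on v) has dimensions [L^2 T^-3], which does not match.
With exponent 2, the RHS v^2/r has dimensions [L T^-2], matching the LHS.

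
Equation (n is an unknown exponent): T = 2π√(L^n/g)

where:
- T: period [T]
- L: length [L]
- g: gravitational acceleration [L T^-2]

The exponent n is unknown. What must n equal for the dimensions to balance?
n = 1

T has dimensions [T]; L has dimensions [L].
With n = 1: 2π√(L^1/g) has dimensions [T], matching the LHS ✓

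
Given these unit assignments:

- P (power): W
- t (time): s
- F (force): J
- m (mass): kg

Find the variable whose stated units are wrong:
F

The variable F (force) should have units N, not J.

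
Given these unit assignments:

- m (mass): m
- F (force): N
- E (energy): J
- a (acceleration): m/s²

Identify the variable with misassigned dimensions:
m

The variable m (mass) should have units kg, not m.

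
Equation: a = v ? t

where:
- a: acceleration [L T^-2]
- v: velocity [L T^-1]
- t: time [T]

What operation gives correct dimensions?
division (÷): a = v ÷ t

a [L T^-2]; v [L T^-1]; t [T].
v × t → [L] ✗
v ÷ t → [L T^-2] ✓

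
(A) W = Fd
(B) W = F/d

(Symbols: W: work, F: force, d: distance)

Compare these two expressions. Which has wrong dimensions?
(B)

(A) W = Fd: LHS [L^2 M T^-2], RHS [L^2 M T^-2] ✓
(B) W = F/d: LHS [L^2 M T^-2], RHS [M T^-2] ✗

Expression (B) W = F/d is dimensionally incorrect.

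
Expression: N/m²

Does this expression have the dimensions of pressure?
Yes

The expression N/m² has dimensions [L^-1 M T^-2], which is exactly pressure [L^-1 M T^-2].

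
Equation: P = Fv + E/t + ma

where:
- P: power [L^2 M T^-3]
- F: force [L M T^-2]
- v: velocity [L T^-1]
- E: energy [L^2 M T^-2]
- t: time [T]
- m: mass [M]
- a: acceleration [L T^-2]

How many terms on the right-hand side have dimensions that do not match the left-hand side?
1

LHS P: [L^2 M T^-3]
- Fv: [L^2 M T^-3] ✓
- E/t: [L^2 M T^-3] ✓
- ma: [L M T^-2] ✗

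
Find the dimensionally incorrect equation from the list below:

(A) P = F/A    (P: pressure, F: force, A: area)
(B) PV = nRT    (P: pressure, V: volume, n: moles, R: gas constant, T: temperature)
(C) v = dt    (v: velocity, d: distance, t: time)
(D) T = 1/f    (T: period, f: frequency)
(C) v = dt

The equation (C) v = dt is dimensionally incorrect.

LHS (v): [L T^-1]
RHS (dt): [L T] ✗

The dimensions do not match. The other three equations balance.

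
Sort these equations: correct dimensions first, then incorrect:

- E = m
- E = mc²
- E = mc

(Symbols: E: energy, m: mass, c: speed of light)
Dimensionally correct: E = mc²
Dimensionally incorrect: E = m, E = mc
Ordered (correct first, then incorrect): E = mc², E = m, E = mc

- E = m: LHS [L^2 M T^-2], RHS [M] → incorrect ✗
- E = mc²: LHS [L^2 M T^-2], RHS [L^2 M T^-2] → correct ✓
- E = mc: LHS [L^2 M T^-2], RHS [L M T^-1] → incorrect ✗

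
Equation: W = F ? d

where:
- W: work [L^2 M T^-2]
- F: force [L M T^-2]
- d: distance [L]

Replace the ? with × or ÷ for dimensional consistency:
multiplication (×): W = F × d

W [L^2 M T^-2]; F [L M T^-2]; d [L].
F × d → [L^2 M T^-2] ✓
F ÷ d → [M T^-2] ✗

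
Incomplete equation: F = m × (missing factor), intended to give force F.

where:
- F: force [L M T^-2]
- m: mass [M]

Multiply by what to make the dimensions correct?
a (acceleration), dimensions [L T^-2]

F has dimensions [L M T^-2] and m has dimensions [M].
The missing factor must have dimensions [L M T^-2] / [M] = [L T^-2], i.e. acceleration (a).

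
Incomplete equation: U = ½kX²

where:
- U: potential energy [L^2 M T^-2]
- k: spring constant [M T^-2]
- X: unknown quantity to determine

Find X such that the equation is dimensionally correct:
X = x (displacement), dimensions [L]

U has dimensions [L^2 M T^-2]; the rest of the RHS (½k) has dimensions [M T^-2].
So X² must have dimensions [L^2], i.e. X has dimensions [L] — X = x (displacement).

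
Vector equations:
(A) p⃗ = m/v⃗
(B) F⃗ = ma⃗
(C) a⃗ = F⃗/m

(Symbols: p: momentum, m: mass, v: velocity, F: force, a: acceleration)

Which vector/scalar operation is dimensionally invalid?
(A) p⃗ = m/v⃗

(A) p⃗ = m/v⃗: LHS [L M T^-1], RHS [L^-1 M T] ✗ — momentum is mass times velocity; should be mv⃗ (and division by a vector is undefined)
(B) F⃗ = ma⃗: LHS [L M T^-2], RHS [L M T^-2] ✓ — Force and acceleration are vectors, mass is a scalar
(C) a⃗ = F⃗/m: LHS [L T^-2], RHS [L T^-2] ✓ — force (vector) divided by mass (scalar)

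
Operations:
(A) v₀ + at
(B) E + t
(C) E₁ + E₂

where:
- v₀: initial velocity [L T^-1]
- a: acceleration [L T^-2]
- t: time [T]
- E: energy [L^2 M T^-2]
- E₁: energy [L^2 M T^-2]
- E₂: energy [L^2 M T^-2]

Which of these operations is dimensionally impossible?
(B) E + t

(A) v₀ + at: v₀ [L T^-1] and at [L T^-1] — same dimensions ✓
(B) E + t: E [L^2 M T^-2] and t [T] — different dimensions cannot be added/subtracted ✗
(C) E₁ + E₂: E₁ [L^2 M T^-2] and E₂ [L^2 M T^-2] — same dimensions ✓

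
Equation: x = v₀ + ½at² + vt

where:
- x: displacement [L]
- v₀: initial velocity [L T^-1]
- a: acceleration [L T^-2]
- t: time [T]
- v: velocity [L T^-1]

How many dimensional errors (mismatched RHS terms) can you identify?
1

LHS x: [L]
- v₀: [L T^-1] ✗
- ½at²: [L] ✓
- vt: [L] ✓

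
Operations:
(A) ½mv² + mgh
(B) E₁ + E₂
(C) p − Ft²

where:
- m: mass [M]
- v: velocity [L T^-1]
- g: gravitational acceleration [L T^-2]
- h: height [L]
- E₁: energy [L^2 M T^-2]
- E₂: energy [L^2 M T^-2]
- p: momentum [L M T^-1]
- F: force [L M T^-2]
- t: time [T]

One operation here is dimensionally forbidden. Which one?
(C) p − Ft²

(A) ½mv² + mgh: ½mv² [L^2 M T^-2] and mgh [L^2 M T^-2] — same dimensions ✓
(B) E₁ + E₂: E₁ [L^2 M T^-2] and E₂ [L^2 M T^-2] — same dimensions ✓
(C) p − Ft²: p [L M T^-1] and Ft² [L M] — different dimensions cannot be added/subtracted ✗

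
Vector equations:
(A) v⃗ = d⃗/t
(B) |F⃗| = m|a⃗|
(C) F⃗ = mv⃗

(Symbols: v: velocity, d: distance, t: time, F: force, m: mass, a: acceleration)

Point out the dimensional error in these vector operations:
(C) F⃗ = mv⃗

(A) v⃗ = d⃗/t: LHS [L T^-1], RHS [L T^-1] ✓ — displacement (vector) divided by time (scalar)
(B) |F⃗| = m|a⃗|: LHS [L M T^-2], RHS [L M T^-2] ✓ — magnitudes of vectors are scalars
(C) F⃗ = mv⃗: LHS [L M T^-2], RHS [L M T^-1] ✗ — mass times velocity is momentum, not force; should be ma⃗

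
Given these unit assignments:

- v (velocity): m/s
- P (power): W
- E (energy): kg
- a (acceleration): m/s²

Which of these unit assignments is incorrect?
E

The variable E (energy) should have units J, not kg.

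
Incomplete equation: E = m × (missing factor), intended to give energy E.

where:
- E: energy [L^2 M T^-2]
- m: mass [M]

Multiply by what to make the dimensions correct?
v² (velocity squared), dimensions [L^2 T^-2]

E has dimensions [L^2 M T^-2] and m has dimensions [M].
The missing factor must have dimensions [L^2 M T^-2] / [M] = [L^2 T^-2], i.e. velocity squared (v²).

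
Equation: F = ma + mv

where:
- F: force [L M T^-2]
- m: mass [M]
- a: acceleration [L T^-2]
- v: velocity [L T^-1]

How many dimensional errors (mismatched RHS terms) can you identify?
1

LHS F: [L M T^-2]
- ma: [L M T^-2] ✓
- mv: [L M T^-1] ✗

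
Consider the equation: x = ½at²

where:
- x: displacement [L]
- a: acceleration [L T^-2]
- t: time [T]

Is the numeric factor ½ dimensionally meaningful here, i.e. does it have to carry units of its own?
No

x has dimensions [L] and at² already has dimensions [L], so the equation balances without ½ contributing any dimensions. ½ is a pure (dimensionless) number; changing or removing it would not affect dimensional consistency.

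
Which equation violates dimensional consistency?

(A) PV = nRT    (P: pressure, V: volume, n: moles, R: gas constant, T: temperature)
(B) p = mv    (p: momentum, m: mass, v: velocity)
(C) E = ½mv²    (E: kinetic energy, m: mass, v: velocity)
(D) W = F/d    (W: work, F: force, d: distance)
(D) W = F/d

The equation (D) W = F/d is dimensionally incorrect.

LHS (W): [L^2 M T^-2]
RHS (F/d): [M T^-2] ✗

The dimensions do not match. The other three equations balance.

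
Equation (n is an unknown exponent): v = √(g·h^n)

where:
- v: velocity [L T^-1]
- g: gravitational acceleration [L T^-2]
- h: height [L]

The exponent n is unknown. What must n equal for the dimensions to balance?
n = 1

v has dimensions [L T^-1]; h has dimensions [L].
With n = 1: √(g·h^1) has dimensions [L T^-1], matching the LHS ✓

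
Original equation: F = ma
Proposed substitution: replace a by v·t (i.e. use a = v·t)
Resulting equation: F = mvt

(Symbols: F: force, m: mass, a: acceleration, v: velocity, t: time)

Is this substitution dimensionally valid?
No

[a] = [L T^-2] and [v·t] = [L]. These differ, so the substitution replaces a quantity by one of different dimensions and the result F = mvt has LHS [L M T^-2] vs RHS [L M] — inconsistent.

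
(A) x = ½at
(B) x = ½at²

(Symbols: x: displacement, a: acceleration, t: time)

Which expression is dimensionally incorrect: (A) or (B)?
(A)

(A) x = ½at: LHS [L], RHS [L T^-1] ✗
(B) x = ½at²: LHS [L], RHS [L] ✓

Expression (A) x = ½at is dimensionally incorrect.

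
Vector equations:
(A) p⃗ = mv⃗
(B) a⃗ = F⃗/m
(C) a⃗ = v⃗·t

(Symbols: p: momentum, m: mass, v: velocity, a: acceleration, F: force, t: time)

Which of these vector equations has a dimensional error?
(C) a⃗ = v⃗·t

(A) p⃗ = mv⃗: LHS [L M T^-1], RHS [L M T^-1] ✓ — mass (scalar) times velocity (vector)
(B) a⃗ = F⃗/m: LHS [L T^-2], RHS [L T^-2] ✓ — force (vector) divided by mass (scalar)
(C) a⃗ = v⃗·t: LHS [L T^-2], RHS [L] ✗ — acceleration is velocity per time; should be v⃗/t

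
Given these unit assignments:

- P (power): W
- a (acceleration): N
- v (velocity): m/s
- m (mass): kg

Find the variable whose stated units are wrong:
a

The variable a (acceleration) should have units m/s², not N.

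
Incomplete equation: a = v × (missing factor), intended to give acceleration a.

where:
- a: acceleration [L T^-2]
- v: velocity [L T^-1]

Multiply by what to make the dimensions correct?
1/t (inverse time), dimensions [T^-1]

a has dimensions [L T^-2] and v has dimensions [L T^-1].
The missing factor must have dimensions [L T^-2] / [L T^-1] = [T^-1], i.e. inverse time (1/t).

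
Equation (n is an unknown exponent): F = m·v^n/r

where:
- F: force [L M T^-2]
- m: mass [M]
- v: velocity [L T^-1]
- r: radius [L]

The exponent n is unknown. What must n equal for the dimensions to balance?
n = 2

F has dimensions [L M T^-2]; v has dimensions [L T^-1].
The rest of the RHS has dimensions [L^-1 M], so v^n must supply [L^2 T^-2].
With n = 2: m·v^2/r has dimensions [L M T^-2], matching the LHS ✓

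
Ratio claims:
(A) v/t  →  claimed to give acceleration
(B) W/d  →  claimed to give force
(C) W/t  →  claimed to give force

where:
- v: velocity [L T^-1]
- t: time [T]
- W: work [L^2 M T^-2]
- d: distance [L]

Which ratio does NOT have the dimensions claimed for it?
(C) W/t does not give force

(A) v/t: [L T^-2] = acceleration [L T^-2] ✓
(B) W/d: [L M T^-2] = force [L M T^-2] ✓
(C) W/t: [L^2 M T^-3] ≠ force [L M T^-2] ✗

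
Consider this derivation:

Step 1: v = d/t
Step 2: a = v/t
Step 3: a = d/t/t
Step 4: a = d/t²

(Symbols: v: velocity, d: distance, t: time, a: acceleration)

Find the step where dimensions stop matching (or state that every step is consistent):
No step introduces an error — all steps are dimensionally consistent.

Step 1: v = d/t → LHS [L T^-1], RHS [L T^-1] ✓
Step 2: a = v/t → LHS [L T^-2], RHS [L T^-2] ✓
Step 3: a = d/t/t → LHS [L T^-2], RHS [L T^-2] ✓
Step 4: a = d/t² → LHS [L T^-2], RHS [L T^-2] ✓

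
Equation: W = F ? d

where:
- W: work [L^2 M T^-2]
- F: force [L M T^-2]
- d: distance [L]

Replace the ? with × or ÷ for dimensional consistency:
multiplication (×): W = F × d

W [L^2 M T^-2]; F [L M T^-2]; d [L].
F × d → [L^2 M T^-2] ✓
F ÷ d → [M T^-2] ✗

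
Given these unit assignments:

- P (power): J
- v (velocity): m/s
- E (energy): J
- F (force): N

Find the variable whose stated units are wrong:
P

The variable P (power) should have units W, not J.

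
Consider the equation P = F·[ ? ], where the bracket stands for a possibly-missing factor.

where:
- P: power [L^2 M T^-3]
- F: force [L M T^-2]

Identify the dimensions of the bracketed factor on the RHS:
[L T^-1] — velocity (e.g. v)

P has dimensions [L^2 M T^-3]; F has dimensions [L M T^-2].
The bracketed factor must supply [L^2 M T^-3] / [L M T^-2] = [L T^-1].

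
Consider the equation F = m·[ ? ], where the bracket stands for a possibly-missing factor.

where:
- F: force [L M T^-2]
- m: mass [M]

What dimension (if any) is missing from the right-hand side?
[L T^-2] — acceleration (e.g. a)

F has dimensions [L M T^-2]; m has dimensions [M].
The bracketed factor must supply [L M T^-2] / [M] = [L T^-2].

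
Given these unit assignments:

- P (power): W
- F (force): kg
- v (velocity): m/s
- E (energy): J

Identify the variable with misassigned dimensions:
F

The variable F (force) should have units N, not kg.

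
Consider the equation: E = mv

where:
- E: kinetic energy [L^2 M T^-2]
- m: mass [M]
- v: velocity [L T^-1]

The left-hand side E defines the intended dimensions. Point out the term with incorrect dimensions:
The right-hand side term mv

E has dimensions [L^2 M T^-2], but mv has dimensions [L M T^-1], so the term mv is dimensionally wrong for E.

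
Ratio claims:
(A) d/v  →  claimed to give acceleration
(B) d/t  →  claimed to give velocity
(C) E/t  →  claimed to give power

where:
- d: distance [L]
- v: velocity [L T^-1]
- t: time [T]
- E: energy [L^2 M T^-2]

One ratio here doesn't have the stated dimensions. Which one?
(A) d/v does not give acceleration

(A) d/v: [T] ≠ acceleration [L T^-2] ✗
(B) d/t: [L T^-1] = velocity [L T^-1] ✓
(C) E/t: [L^2 M T^-3] = power [L^2 M T^-3] ✓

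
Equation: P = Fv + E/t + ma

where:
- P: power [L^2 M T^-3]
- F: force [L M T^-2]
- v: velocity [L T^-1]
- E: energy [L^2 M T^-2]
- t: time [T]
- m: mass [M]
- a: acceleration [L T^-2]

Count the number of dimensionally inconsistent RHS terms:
1

LHS P: [L^2 M T^-3]
- Fv: [L^2 M T^-3] ✓
- E/t: [L^2 M T^-3] ✓
- ma: [L M T^-2] ✗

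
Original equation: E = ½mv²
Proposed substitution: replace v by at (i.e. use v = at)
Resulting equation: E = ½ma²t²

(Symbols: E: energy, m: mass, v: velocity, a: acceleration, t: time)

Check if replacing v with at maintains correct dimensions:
Yes

[v] = [L T^-1] and [at] = [L T^-1]. These match, so the substitution replaces a quantity by one of the same dimensions and the result E = ½ma²t² has LHS [L^2 M T^-2] vs RHS [L^2 M T^-2] — still consistent.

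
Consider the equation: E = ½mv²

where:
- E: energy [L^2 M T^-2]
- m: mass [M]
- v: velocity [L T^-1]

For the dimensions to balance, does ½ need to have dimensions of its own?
No

E has dimensions [L^2 M T^-2] and mv² already has dimensions [L^2 M T^-2], so the equation balances without ½ contributing any dimensions. ½ is a pure (dimensionless) number; changing or removing it would not affect dimensional consistency.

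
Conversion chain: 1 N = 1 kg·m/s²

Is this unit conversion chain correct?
The chain is correct (no errors).

Correct: Newton is defined as kg·m/s²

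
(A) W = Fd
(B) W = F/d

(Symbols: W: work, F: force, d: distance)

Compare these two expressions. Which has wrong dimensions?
(B)

(A) W = Fd: LHS [L^2 M T^-2], RHS [L^2 M T^-2] ✓
(B) W = F/d: LHS [L^2 M T^-2], RHS [M T^-2] ✗

Expression (B) W = F/d is dimensionally incorrect.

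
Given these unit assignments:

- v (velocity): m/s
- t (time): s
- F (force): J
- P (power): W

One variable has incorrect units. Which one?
F

The variable F (force) should have units N, not J.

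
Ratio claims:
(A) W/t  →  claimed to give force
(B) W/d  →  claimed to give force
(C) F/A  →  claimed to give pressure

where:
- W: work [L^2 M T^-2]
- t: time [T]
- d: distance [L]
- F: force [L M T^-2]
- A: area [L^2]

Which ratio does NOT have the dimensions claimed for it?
(A) W/t does not give force

(A) W/t: [L^2 M T^-3] ≠ force [L M T^-2] ✗
(B) W/d: [L M T^-2] = force [L M T^-2] ✓
(C) F/A: [L^-1 M T^-2] = pressure [L^-1 M T^-2] ✓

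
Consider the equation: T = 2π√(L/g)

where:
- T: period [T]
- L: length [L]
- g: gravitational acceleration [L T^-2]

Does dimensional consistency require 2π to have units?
No

T has dimensions [T] and √(L/g) already has dimensions [T], so the equation balances without 2π contributing any dimensions. 2π is a pure (dimensionless) number; changing or removing it would not affect dimensional consistency.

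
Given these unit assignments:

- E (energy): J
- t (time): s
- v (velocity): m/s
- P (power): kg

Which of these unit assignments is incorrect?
P

The variable P (power) should have units W, not kg.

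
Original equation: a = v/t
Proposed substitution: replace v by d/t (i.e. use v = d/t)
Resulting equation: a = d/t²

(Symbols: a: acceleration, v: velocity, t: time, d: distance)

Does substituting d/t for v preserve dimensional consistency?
Yes

[v] = [L T^-1] and [d/t] = [L T^-1]. These match, so the substitution replaces a quantity by one of the same dimensions and the result a = d/t² has LHS [L T^-2] vs RHS [L T^-2] — still consistent.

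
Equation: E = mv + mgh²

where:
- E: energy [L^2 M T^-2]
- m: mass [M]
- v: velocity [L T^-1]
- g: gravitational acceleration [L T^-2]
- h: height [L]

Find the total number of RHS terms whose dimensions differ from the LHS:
2

LHS E: [L^2 M T^-2]
- mv: [L M T^-1] ✗
- mgh²: [L^3 M T^-2] ✗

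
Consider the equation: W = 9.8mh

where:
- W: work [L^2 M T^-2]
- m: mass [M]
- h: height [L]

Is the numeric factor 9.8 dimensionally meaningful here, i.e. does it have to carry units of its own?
Yes

W has dimensions [L^2 M T^-2], while mh alone has dimensions [L M]. For the equation to balance, the factor 9.8 must carry dimensions [L T^-2] — it is a dimensional constant (a numerical value of a physical quantity with its units suppressed), not a pure number.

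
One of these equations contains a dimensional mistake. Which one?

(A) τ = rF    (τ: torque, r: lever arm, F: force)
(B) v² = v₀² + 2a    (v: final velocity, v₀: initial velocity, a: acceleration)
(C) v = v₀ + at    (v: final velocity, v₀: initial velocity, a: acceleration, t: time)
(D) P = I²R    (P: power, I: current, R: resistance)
(B) v² = v₀² + 2a

The equation (B) v² = v₀² + 2a is dimensionally incorrect.

LHS (v²): [L^2 T^-2]
RHS terms:
  - v₀²: [L^2 T^-2] ✓
  - 2a: [L T^-2] ✗ (does not match LHS)

The dimensions do not match. The other three equations balance.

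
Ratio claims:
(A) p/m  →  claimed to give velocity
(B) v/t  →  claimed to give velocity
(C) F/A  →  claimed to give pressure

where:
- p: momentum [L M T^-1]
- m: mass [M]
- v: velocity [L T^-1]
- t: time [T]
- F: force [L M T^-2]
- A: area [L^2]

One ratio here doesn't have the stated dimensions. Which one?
(B) v/t does not give velocity

(A) p/m: [L T^-1] = velocity [L T^-1] ✓
(B) v/t: [L T^-2] ≠ velocity [L T^-1] ✗
(C) F/A: [L^-1 M T^-2] = pressure [L^-1 M T^-2] ✓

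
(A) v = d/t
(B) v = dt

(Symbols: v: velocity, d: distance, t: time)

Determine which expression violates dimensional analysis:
(B)

(A) v = d/t: LHS [L T^-1], RHS [L T^-1] ✓
(B) v = dt: LHS [L T^-1], RHS [L T] ✗

Expression (B) v = dt is dimensionally incorrect.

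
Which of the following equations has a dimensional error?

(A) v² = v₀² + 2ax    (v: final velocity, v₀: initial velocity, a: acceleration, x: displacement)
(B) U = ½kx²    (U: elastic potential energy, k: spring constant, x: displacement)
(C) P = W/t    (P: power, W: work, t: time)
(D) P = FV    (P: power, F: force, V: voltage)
(D) P = FV

The equation (D) P = FV is dimensionally incorrect.

LHS (P): [L^2 M T^-3]
RHS (FV): [I^-1 L^3 M^2 T^-5] ✗

The dimensions do not match. The other three equations balance.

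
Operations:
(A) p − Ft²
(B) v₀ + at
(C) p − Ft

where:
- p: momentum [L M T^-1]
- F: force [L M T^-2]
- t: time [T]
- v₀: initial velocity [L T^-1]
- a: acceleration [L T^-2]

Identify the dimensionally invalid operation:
(A) p − Ft²

(A) p − Ft²: p [L M T^-1] and Ft² [L M] — different dimensions cannot be added/subtracted ✗
(B) v₀ + at: v₀ [L T^-1] and at [L T^-1] — same dimensions ✓
(C) p − Ft: p [L M T^-1] and Ft [L M T^-1] — same dimensions ✓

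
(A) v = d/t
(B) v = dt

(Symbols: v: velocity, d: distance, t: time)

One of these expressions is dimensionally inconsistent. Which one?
(B)

(A) v = d/t: LHS [L T^-1], RHS [L T^-1] ✓
(B) v = dt: LHS [L T^-1], RHS [L T] ✗

Expression (B) v = dt is dimensionally incorrect.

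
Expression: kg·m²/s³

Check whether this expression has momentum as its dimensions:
No

The expression kg·m²/s³ has dimensions [L^2 M T^-3], but momentum has dimensions [L M T^-1].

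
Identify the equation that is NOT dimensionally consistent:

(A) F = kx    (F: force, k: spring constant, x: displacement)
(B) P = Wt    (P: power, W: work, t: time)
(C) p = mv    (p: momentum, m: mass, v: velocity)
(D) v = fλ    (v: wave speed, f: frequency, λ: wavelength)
(B) P = Wt

The equation (B) P = Wt is dimensionally incorrect.

LHS (P): [L^2 M T^-3]
RHS (Wt): [L^2 M T^-1] ✗

The dimensions do not match. The other three equations balance.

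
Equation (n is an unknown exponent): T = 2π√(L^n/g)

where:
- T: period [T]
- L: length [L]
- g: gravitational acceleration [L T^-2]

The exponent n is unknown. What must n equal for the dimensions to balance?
n = 1

T has dimensions [T]; L has dimensions [L].
With n = 1: 2π√(L^1/g) has dimensions [T], matching the LHS ✓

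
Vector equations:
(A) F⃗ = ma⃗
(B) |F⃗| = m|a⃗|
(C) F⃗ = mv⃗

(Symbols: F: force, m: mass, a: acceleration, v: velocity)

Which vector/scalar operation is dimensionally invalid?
(C) F⃗ = mv⃗

(A) F⃗ = ma⃗: LHS [L M T^-2], RHS [L M T^-2] ✓ — Force and acceleration are vectors, mass is a scalar
(B) |F⃗| = m|a⃗|: LHS [L M T^-2], RHS [L M T^-2] ✓ — magnitudes of vectors are scalars
(C) F⃗ = mv⃗: LHS [L M T^-2], RHS [L M T^-1] ✗ — mass times velocity is momentum, not force; should be ma⃗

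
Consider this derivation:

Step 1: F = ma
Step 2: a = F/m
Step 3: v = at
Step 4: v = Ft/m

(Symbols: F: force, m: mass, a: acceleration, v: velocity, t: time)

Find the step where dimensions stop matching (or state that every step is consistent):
No step introduces an error — all steps are dimensionally consistent.

Step 1: F = ma → LHS [L M T^-2], RHS [L M T^-2] ✓
Step 2: a = F/m → LHS [L T^-2], RHS [L T^-2] ✓
Step 3: v = at → LHS [L T^-1], RHS [L T^-1] ✓
Step 4: v = Ft/m → LHS [L T^-1], RHS [L T^-1] ✓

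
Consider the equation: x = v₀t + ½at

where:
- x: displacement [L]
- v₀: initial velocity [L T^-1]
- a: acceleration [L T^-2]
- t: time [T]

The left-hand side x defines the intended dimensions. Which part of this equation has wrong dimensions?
The term ½at

Checking each RHS term against the LHS:
- v₀t: [L] — matches x [L] ✓
- ½at: [L T^-1] — does NOT match x [L] ✗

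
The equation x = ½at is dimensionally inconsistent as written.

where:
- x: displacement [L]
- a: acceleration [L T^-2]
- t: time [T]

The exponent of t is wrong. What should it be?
The exponent of t should be 2: x = ½at^2

The LHS x has dimensions [L]; t has dimensions [T].
As written, the RHS ½at (exponent 1 on t) has dimensions [L T^-1], which does not match.
With exponent 2, the RHS ½at^2 has dimensions [L], matching the LHS.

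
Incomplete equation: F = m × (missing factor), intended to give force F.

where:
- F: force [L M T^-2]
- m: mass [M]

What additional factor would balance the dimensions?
a (acceleration), dimensions [L T^-2]

F has dimensions [L M T^-2] and m has dimensions [M].
The missing factor must have dimensions [L M T^-2] / [M] = [L T^-2], i.e. acceleration (a).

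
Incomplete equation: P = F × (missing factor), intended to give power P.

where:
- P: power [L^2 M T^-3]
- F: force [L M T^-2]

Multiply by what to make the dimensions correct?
v (velocity), dimensions [L T^-1]

P has dimensions [L^2 M T^-3] and F has dimensions [L M T^-2].
The missing factor must have dimensions [L^2 M T^-3] / [L M T^-2] = [L T^-1], i.e. velocity (v).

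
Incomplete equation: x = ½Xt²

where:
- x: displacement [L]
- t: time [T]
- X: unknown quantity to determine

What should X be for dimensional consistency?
X = a (acceleration), dimensions [L T^-2]

x has dimensions [L]; the rest of the RHS (½ t²) has dimensions [T^2].
So X must have dimensions [L T^-2] — X = a (acceleration).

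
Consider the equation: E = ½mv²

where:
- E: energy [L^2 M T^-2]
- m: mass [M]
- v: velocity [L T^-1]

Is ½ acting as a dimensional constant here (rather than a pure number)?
No

E has dimensions [L^2 M T^-2] and mv² already has dimensions [L^2 M T^-2], so the equation balances without ½ contributing any dimensions. ½ is a pure (dimensionless) number; changing or removing it would not affect dimensional consistency.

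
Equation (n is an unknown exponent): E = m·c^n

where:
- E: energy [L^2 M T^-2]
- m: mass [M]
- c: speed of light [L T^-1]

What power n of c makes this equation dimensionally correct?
n = 2

E has dimensions [L^2 M T^-2]; c has dimensions [L T^-1].
The rest of the RHS has dimensions [M], so c^n must supply [L^2 T^-2].
With n = 2: m·c^2 has dimensions [L^2 M T^-2], matching the LHS ✓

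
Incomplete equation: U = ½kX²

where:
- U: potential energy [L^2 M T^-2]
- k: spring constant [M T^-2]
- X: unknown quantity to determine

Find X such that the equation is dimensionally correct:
X = x (displacement), dimensions [L]

U has dimensions [L^2 M T^-2]; the rest of the RHS (½k) has dimensions [M T^-2].
So X² must have dimensions [L^2], i.e. X has dimensions [L] — X = x (displacement).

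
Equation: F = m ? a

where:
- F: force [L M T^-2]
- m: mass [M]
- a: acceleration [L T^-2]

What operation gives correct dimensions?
multiplication (×): F = m × a

F [L M T^-2]; m [M]; a [L T^-2].
m × a → [L M T^-2] ✓
m ÷ a → [L^-1 M T^2] ✗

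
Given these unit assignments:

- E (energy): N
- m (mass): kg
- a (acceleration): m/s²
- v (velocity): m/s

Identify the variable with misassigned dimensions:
E

The variable E (energy) should have units J, not N.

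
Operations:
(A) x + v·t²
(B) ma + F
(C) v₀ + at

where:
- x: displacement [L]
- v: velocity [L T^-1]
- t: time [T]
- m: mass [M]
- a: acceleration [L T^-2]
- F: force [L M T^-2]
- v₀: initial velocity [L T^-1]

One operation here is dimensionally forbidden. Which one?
(A) x + v·t²

(A) x + v·t²: x [L] and v·t² [L T] — different dimensions cannot be added/subtracted ✗
(B) ma + F: ma [L M T^-2] and F [L M T^-2] — same dimensions ✓
(C) v₀ + at: v₀ [L T^-1] and at [L T^-1] — same dimensions ✓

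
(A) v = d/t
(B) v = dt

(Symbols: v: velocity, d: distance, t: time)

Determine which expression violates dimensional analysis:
(B)

(A) v = d/t: LHS [L T^-1], RHS [L T^-1] ✓
(B) v = dt: LHS [L T^-1], RHS [L T] ✗

Expression (B) v = dt is dimensionally incorrect.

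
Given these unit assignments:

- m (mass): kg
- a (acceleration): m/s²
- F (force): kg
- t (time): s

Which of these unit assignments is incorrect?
F

The variable F (force) should have units N, not kg.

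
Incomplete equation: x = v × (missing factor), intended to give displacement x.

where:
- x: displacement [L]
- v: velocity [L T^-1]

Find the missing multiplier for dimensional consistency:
t (time), dimensions [T]

x has dimensions [L] and v has dimensions [L T^-1].
The missing factor must have dimensions [L] / [L T^-1] = [T], i.e. time (t).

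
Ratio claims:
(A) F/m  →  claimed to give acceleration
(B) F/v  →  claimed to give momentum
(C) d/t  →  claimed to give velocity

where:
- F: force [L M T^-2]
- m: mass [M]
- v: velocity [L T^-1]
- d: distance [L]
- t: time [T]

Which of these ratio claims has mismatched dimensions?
(B) F/v does not give momentum

(A) F/m: [L T^-2] = acceleration [L T^-2] ✓
(B) F/v: [M T^-1] ≠ momentum [L M T^-1] ✗
(C) d/t: [L T^-1] = velocity [L T^-1] ✓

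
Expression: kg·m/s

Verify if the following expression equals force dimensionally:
No

The expression kg·m/s has dimensions [L M T^-1], but force has dimensions [L M T^-2].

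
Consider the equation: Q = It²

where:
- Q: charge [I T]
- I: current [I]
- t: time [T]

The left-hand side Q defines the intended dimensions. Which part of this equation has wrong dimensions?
The right-hand side term It²

Q has dimensions [I T], but It² has dimensions [I T^2], so the term It² is dimensionally wrong for Q.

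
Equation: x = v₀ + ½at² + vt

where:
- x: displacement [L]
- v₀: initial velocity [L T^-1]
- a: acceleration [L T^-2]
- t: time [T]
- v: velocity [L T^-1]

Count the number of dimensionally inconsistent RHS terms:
1

LHS x: [L]
- v₀: [L T^-1] ✗
- ½at²: [L] ✓
- vt: [L] ✓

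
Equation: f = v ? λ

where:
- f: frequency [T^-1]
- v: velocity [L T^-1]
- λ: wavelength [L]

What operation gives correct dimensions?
division (÷): f = v ÷ λ

f [T^-1]; v [L T^-1]; λ [L].
v × λ → [L^2 T^-1] ✗
v ÷ λ → [T^-1] ✓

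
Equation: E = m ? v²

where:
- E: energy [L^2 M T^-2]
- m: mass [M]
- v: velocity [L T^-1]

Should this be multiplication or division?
multiplication (×): E = m × v²

E [L^2 M T^-2]; m [M]; v² [L^2 T^-2].
m × v² → [L^2 M T^-2] ✓
m ÷ v² → [L^-2 M T^2] ✗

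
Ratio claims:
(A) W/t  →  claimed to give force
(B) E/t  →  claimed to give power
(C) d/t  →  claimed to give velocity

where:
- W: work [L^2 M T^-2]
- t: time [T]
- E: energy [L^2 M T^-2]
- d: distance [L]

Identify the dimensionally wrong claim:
(A) W/t does not give force

(A) W/t: [L^2 M T^-3] ≠ force [L M T^-2] ✗
(B) E/t: [L^2 M T^-3] = power [L^2 M T^-3] ✓
(C) d/t: [L T^-1] = velocity [L T^-1] ✓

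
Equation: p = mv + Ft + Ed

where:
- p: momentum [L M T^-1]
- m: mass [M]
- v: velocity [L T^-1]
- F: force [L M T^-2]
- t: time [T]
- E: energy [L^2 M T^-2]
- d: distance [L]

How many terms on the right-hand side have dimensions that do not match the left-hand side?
1

LHS p: [L M T^-1]
- mv: [L M T^-1] ✓
- Ft: [L M T^-1] ✓
- Ed: [L^3 M T^-2] ✗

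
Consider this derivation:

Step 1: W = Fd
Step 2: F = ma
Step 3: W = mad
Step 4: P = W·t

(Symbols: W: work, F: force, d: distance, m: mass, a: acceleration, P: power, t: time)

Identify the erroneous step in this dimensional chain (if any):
Step 4

Step 1: W = Fd → LHS [L^2 M T^-2], RHS [L^2 M T^-2] ✓
Step 2: F = ma → LHS [L M T^-2], RHS [L M T^-2] ✓
Step 3: W = mad → LHS [L^2 M T^-2], RHS [L^2 M T^-2] ✓
Step 4: P = W·t → LHS [L^2 M T^-3], RHS [L^2 M T^-1] ✗

The first dimensional inconsistency appears in step 4: P = W·t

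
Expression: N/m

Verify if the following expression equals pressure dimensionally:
No

The expression N/m has dimensions [M T^-2], but pressure has dimensions [L^-1 M T^-2].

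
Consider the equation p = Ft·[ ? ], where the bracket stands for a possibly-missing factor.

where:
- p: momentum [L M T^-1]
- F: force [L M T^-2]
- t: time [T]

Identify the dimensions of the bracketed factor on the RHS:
Nothing is missing — the bracketed factor must be dimensionless.

p has dimensions [L M T^-1] and Ft already has dimensions [L M T^-1], so p = Ft is dimensionally complete.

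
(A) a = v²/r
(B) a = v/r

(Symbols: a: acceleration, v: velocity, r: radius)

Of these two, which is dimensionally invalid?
(B)

(A) a = v²/r: LHS [L T^-2], RHS [L T^-2] ✓
(B) a = v/r: LHS [L T^-2], RHS [T^-1] ✗

Expression (B) a = v/r is dimensionally incorrect.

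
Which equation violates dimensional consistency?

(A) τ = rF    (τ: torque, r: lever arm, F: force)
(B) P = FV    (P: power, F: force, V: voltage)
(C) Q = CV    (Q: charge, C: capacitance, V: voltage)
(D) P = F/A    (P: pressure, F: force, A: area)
(B) P = FV

The equation (B) P = FV is dimensionally incorrect.

LHS (P): [L^2 M T^-3]
RHS (FV): [I^-1 L^3 M^2 T^-5] ✗

The dimensions do not match. The other three equations balance.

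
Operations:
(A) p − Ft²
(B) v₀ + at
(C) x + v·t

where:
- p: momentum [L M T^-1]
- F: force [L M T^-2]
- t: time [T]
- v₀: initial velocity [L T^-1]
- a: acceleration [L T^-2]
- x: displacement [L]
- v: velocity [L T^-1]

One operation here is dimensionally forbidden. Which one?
(A) p − Ft²

(A) p − Ft²: p [L M T^-1] and Ft² [L M] — different dimensions cannot be added/subtracted ✗
(B) v₀ + at: v₀ [L T^-1] and at [L T^-1] — same dimensions ✓
(C) x + v·t: x [L] and v·t [L] — same dimensions ✓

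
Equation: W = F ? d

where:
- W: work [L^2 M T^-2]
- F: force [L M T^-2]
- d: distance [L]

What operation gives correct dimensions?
multiplication (×): W = F × d

W [L^2 M T^-2]; F [L M T^-2]; d [L].
F × d → [L^2 M T^-2] ✓
F ÷ d → [M T^-2] ✗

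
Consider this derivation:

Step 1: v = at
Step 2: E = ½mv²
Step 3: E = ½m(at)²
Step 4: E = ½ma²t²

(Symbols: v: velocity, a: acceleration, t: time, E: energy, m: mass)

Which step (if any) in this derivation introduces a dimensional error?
No step introduces an error — all steps are dimensionally consistent.

Step 1: v = at → LHS [L T^-1], RHS [L T^-1] ✓
Step 2: E = ½mv² → LHS [L^2 M T^-2], RHS [L^2 M T^-2] ✓
Step 3: E = ½m(at)² → LHS [L^2 M T^-2], RHS [L^2 M T^-2] ✓
Step 4: E = ½ma²t² → LHS [L^2 M T^-2], RHS [L^2 M T^-2] ✓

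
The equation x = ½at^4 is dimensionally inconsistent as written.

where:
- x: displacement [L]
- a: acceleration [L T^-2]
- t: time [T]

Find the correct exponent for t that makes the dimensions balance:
The exponent of t should be 2: x = ½at^2

The LHS x has dimensions [L]; t has dimensions [T].
As written, the RHS ½at^4 (exponent 4 on t) has dimensions [L T^2], which does not match.
With exponent 2, the RHS ½at^2 has dimensions [L], matching the LHS.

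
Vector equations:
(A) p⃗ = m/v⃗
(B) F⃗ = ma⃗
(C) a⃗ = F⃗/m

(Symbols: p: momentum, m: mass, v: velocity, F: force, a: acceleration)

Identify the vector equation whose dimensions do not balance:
(A) p⃗ = m/v⃗

(A) p⃗ = m/v⃗: LHS [L M T^-1], RHS [L^-1 M T] ✗ — momentum is mass times velocity; should be mv⃗ (and division by a vector is undefined)
(B) F⃗ = ma⃗: LHS [L M T^-2], RHS [L M T^-2] ✓ — Force and acceleration are vectors, mass is a scalar
(C) a⃗ = F⃗/m: LHS [L T^-2], RHS [L T^-2] ✓ — force (vector) divided by mass (scalar)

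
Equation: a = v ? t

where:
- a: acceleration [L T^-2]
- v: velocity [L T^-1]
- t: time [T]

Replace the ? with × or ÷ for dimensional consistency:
division (÷): a = v ÷ t

a [L T^-2]; v [L T^-1]; t [T].
v × t → [L] ✗
v ÷ t → [L T^-2] ✓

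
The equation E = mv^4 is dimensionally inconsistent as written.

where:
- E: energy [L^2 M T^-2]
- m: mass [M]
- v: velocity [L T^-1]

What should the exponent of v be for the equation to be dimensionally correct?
The exponent of v should be 2: E = mv^2

The LHS E has dimensions [L^2 M T^-2]; v has dimensions [L T^-1].
As written, the RHS mv^4 (exponent 4 on v) has dimensions [L^4 M T^-4], which does not match.
With exponent 2, the RHS mv^2 has dimensions [L^2 M T^-2], matching the LHS.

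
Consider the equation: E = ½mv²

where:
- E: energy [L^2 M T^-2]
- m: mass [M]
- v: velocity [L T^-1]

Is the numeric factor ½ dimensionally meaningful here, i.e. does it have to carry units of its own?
No

E has dimensions [L^2 M T^-2] and mv² already has dimensions [L^2 M T^-2], so the equation balances without ½ contributing any dimensions. ½ is a pure (dimensionless) number; changing or removing it would not affect dimensional consistency.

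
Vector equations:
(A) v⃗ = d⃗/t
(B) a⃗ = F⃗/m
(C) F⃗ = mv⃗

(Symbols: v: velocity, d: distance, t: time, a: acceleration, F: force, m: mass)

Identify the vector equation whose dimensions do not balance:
(C) F⃗ = mv⃗

(A) v⃗ = d⃗/t: LHS [L T^-1], RHS [L T^-1] ✓ — displacement (vector) divided by time (scalar)
(B) a⃗ = F⃗/m: LHS [L T^-2], RHS [L T^-2] ✓ — force (vector) divided by mass (scalar)
(C) F⃗ = mv⃗: LHS [L M T^-2], RHS [L M T^-1] ✗ — mass times velocity is momentum, not force; should be ma⃗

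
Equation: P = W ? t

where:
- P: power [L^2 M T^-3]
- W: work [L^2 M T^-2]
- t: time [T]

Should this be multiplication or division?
division (÷): P = W ÷ t

P [L^2 M T^-3]; W [L^2 M T^-2]; t [T].
W × t → [L^2 M T^-1] ✗
W ÷ t → [L^2 M T^-3] ✓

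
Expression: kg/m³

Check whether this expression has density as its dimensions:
Yes

The expression kg/m³ has dimensions [L^-3 M], which is exactly density [L^-3 M].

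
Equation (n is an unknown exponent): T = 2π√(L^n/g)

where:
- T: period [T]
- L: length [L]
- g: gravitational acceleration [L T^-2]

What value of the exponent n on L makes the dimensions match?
n = 1

T has dimensions [T]; L has dimensions [L].
With n = 1: 2π√(L^1/g) has dimensions [T], matching the LHS ✓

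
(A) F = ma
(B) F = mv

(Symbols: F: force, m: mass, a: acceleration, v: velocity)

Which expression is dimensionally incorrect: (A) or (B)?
(B)

(A) F = ma: LHS [L M T^-2], RHS [L M T^-2] ✓
(B) F = mv: LHS [L M T^-2], RHS [L M T^-1] ✗

Expression (B) F = mv is dimensionally incorrect.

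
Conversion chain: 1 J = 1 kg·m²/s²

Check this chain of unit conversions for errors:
The chain is correct (no errors).

Correct: Joule is defined as kg·m²/s²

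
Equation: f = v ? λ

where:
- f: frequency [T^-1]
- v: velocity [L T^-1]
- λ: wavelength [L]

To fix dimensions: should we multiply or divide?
division (÷): f = v ÷ λ

f [T^-1]; v [L T^-1]; λ [L].
v × λ → [L^2 T^-1] ✗
v ÷ λ → [T^-1] ✓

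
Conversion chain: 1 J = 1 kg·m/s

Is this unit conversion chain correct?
The chain is incorrect (it contains an error).

Incorrect: Joule is kg·m²/s², not kg·m/s (that is momentum)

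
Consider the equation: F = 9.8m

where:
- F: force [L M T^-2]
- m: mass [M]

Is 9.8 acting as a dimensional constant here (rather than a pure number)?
Yes

F has dimensions [L M T^-2], while m alone has dimensions [M]. For the equation to balance, the factor 9.8 must carry dimensions [L T^-2] — it is a dimensional constant (a numerical value of a physical quantity with its units suppressed), not a pure number.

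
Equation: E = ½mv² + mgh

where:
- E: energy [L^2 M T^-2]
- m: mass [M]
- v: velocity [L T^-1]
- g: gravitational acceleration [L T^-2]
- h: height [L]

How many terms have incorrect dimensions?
0

LHS E: [L^2 M T^-2]
- ½mv²: [L^2 M T^-2] ✓
- mgh: [L^2 M T^-2] ✓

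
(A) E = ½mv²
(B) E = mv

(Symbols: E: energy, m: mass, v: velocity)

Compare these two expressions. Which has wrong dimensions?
(B)

(A) E = ½mv²: LHS [L^2 M T^-2], RHS [L^2 M T^-2] ✓
(B) E = mv: LHS [L^2 M T^-2], RHS [L M T^-1] ✗

Expression (B) E = mv is dimensionally incorrect.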